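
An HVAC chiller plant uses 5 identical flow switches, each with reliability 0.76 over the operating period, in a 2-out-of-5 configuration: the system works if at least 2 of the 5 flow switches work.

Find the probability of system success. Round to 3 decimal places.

0.987

R = Σ_{i=2}^{5} C(5,i) p^i (1−p)^{5−i} with p = 0.76
C(5,2)·0.76^2·0.24^3 = 0.07985
C(5,3)·0.76^3·0.24^2 = 0.25285
C(5,4)·0.76^4·0.24^1 = 0.40035
C(5,5)·0.76^5·0.24^0 = 0.25355
Sum = 0.987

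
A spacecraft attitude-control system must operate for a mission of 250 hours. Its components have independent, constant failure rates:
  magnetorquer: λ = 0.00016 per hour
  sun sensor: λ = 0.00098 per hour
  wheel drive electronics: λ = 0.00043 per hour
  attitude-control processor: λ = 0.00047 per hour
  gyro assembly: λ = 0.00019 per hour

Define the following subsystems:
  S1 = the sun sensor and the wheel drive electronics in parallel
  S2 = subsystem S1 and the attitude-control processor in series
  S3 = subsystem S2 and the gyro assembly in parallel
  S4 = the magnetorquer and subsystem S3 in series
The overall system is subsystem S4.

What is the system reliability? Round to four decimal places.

R(magnetorquer) = exp(−0.00016 × 250) = 0.960789
R(sun sensor) = exp(−0.00098 × 250) = 0.782705
R(wheel drive electronics) = exp(−0.00043 × 250) = 0.898077
R(attitude-control processor) = exp(−0.00047 × 250) = 0.889141
R(gyro assembly) = exp(−0.00019 × 250) = 0.953610
Parallel (sun sensor and wheel drive electronics): 1 − (1 − 0.782705)(1 − 0.898077) = 0.977853
Series ([0.977853] and attitude-control processor): 0.977853 × 0.889141 = 0.869449
Parallel ([0.869449] and gyro assembly): 1 − (1 − 0.869449)(1 − 0.953610) = 0.993944
Series (magnetorquer and [0.993944]): 0.960789 × 0.993944 = 0.9550

0.9550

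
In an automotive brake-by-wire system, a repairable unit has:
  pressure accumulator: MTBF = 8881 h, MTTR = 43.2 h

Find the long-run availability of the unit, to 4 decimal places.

0.9952

A(pressure accumulator) = MTBF/(MTBF+MTTR) = 8881/(8881+43.2) = 0.9952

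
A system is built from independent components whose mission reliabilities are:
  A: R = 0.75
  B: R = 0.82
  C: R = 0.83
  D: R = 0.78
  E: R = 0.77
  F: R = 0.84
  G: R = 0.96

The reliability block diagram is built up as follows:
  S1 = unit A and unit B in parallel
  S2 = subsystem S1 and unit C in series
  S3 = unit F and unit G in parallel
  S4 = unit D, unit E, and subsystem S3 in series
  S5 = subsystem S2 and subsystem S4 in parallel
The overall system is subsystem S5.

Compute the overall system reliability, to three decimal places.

Parallel (A and B): 1 − (1 − 0.75000)(1 − 0.82000) = 0.95500
Series ([0.95500] and C): 0.95500 × 0.83000 = 0.79265
Parallel (F and G): 1 − (1 − 0.84000)(1 − 0.96000) = 0.99360
Series (D, E, and [0.99360]): 0.78000 × 0.77000 × 0.99360 = 0.59676
Parallel ([0.79265] and [0.59676]): 1 − (1 − 0.79265)(1 − 0.59676) = 0.916

0.916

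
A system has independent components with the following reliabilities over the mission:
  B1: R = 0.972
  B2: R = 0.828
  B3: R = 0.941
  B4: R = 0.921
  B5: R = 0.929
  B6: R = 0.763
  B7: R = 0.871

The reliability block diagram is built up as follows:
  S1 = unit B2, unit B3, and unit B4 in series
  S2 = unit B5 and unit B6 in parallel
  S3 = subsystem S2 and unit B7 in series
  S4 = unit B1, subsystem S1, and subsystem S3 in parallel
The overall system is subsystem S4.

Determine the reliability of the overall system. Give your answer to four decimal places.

0.9989

Series (B2, B3, and B4): 0.828000 × 0.941000 × 0.921000 = 0.717595
Parallel (B5 and B6): 1 − (1 − 0.929000)(1 − 0.763000) = 0.983173
Series ([0.983173] and B7): 0.983173 × 0.871000 = 0.856344
Parallel (B1, [0.717595], and [0.856344]): 1 − (1 − 0.972000)(1 − 0.717595)(1 − 0.856344) = 0.9989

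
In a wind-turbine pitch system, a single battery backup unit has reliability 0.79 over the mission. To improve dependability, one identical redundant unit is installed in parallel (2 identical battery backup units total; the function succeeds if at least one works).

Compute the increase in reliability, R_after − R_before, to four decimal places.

R_before = 0.79
R_after = 1 − (1 − 0.79)^2 = 0.9559
ΔR = 0.9559 − 0.79 = 0.1659

0.1659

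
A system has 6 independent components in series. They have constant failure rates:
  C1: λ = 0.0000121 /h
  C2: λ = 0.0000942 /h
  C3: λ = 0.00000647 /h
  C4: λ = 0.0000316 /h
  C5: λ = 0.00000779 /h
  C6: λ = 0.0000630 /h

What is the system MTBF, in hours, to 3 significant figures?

4650

Series of exponential components: λ_sys = Σ λ_i
λ_sys = 0.0000121 + 0.0000942 + 0.00000647 + 0.0000316 + 0.00000779 + 0.0000630 = 2.1516e-04 /h
MTBF = 1 / λ_sys = 4650 h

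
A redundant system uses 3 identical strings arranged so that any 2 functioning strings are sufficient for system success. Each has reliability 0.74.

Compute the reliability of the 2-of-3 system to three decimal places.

R = Σ_{i=2}^{3} C(3,i) p^i (1−p)^{3−i} with p = 0.74
C(3,2)·0.74^2·0.26^1 = 0.42713
C(3,3)·0.74^3·0.26^0 = 0.40522
Sum = 0.832

0.832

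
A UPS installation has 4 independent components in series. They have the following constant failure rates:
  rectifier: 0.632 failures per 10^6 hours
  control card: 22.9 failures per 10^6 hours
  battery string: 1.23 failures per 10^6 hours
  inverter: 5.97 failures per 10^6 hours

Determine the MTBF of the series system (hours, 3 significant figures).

32500

Series of exponential components: λ_sys = Σ λ_i
λ_sys = 0.000000632 + 0.0000229 + 0.00000123 + 0.00000597 = 3.0732e-05 /h
MTBF = 1 / λ_sys = 32500 h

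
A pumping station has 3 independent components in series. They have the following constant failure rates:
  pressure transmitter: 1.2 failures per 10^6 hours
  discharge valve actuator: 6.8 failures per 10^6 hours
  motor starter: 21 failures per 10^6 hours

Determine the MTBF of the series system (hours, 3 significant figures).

34500

Series of exponential components: λ_sys = Σ λ_i
λ_sys = 0.0000012 + 0.0000068 + 0.000021 = 2.9000e-05 /h
MTBF = 1 / λ_sys = 34500 h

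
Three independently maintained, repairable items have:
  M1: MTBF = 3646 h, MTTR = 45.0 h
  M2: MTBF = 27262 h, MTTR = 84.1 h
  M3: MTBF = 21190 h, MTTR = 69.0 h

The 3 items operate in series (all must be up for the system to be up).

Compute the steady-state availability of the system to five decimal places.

0.98157

A(M1) = MTBF/(MTBF+MTTR) = 3646/(3646+45.0) = 0.987808
A(M2) = MTBF/(MTBF+MTTR) = 27262/(27262+84.1) = 0.996925
A(M3) = MTBF/(MTBF+MTTR) = 21190/(21190+69.0) = 0.996754
Series availability: 0.987808 × 0.996925 × 0.996754 = 0.98157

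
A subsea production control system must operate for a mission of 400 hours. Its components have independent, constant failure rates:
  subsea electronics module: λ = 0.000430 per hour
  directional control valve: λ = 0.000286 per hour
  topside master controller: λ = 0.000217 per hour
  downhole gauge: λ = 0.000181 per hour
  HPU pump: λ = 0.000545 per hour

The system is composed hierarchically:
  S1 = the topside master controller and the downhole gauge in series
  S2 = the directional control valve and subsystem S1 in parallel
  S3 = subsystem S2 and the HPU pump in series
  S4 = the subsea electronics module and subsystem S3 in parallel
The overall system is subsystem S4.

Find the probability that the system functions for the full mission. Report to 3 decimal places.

R(subsea electronics module) = exp(−0.000430 × 400) = 0.84198
R(directional control valve) = exp(−0.000286 × 400) = 0.89190
R(topside master controller) = exp(−0.000217 × 400) = 0.91686
R(downhole gauge) = exp(−0.000181 × 400) = 0.93016
R(HPU pump) = exp(−0.000545 × 400) = 0.80413
Series (topside master controller and downhole gauge): 0.91686 × 0.93016 = 0.85283
Parallel (directional control valve and [0.85283]): 1 − (1 − 0.89190)(1 − 0.85283) = 0.98409
Series ([0.98409] and HPU pump): 0.98409 × 0.80413 = 0.79134
Parallel (subsea electronics module and [0.79134]): 1 − (1 − 0.84198)(1 − 0.79134) = 0.967

0.967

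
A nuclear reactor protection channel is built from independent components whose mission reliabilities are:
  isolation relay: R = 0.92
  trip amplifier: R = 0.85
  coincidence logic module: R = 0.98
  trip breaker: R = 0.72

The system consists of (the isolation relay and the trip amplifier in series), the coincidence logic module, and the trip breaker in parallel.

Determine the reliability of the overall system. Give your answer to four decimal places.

0.9988

Series (isolation relay and trip amplifier): 0.920000 × 0.850000 = 0.782000
Parallel ([0.782000], coincidence logic module, and trip breaker): 1 − (1 − 0.782000)(1 − 0.980000)(1 − 0.720000) = 0.9988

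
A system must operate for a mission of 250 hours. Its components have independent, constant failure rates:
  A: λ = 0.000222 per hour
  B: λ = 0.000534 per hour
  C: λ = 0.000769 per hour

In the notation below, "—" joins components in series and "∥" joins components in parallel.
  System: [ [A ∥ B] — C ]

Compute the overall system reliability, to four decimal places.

0.8195

R(A) = exp(−0.000222 × 250) = 0.946012
R(B) = exp(−0.000534 × 250) = 0.875027
R(C) = exp(−0.000769 × 250) = 0.825101
Parallel (A and B): 1 − (1 − 0.946012)(1 − 0.875027) = 0.993253
Series ([0.993253] and C): 0.993253 × 0.825101 = 0.8195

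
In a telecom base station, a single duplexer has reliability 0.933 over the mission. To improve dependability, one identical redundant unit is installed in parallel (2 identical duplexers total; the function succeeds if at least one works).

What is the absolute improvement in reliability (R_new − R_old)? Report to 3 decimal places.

R_before = 0.933
R_after = 1 − (1 − 0.933)^2 = 0.996
ΔR = 0.996 − 0.933 = 0.063

0.063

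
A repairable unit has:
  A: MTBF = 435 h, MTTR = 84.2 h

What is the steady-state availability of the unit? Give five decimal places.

A(A) = MTBF/(MTBF+MTTR) = 435/(435+84.2) = 0.83783

0.83783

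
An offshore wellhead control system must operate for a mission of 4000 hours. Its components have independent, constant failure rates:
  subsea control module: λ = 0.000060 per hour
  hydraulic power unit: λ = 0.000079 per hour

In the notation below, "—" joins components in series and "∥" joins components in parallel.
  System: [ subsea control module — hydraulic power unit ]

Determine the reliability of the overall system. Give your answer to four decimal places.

0.5735

R(subsea control module) = exp(−0.000060 × 4000) = 0.786628
R(hydraulic power unit) = exp(−0.000079 × 4000) = 0.729059
Series (subsea control module and hydraulic power unit): 0.786628 × 0.729059 = 0.5735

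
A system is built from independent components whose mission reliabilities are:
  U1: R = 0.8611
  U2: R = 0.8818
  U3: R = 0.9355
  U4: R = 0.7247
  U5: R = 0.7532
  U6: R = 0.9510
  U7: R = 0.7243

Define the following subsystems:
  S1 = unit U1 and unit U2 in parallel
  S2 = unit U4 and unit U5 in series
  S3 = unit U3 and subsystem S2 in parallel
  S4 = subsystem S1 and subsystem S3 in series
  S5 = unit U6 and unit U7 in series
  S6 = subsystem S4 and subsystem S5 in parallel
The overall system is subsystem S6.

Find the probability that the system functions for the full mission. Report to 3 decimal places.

Parallel (U1 and U2): 1 − (1 − 0.86110)(1 − 0.88180) = 0.98358
Series (U4 and U5): 0.72470 × 0.75320 = 0.54584
Parallel (U3 and [0.54584]): 1 − (1 − 0.93550)(1 − 0.54584) = 0.97071
Series ([0.98358] and [0.97071]): 0.98358 × 0.97071 = 0.95477
Series (U6 and U7): 0.95100 × 0.72430 = 0.68881
Parallel ([0.95477] and [0.68881]): 1 − (1 − 0.95477)(1 − 0.68881) = 0.986

0.986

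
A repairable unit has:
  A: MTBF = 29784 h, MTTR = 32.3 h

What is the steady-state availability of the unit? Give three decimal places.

0.999

A(A) = MTBF/(MTBF+MTTR) = 29784/(29784+32.3) = 0.999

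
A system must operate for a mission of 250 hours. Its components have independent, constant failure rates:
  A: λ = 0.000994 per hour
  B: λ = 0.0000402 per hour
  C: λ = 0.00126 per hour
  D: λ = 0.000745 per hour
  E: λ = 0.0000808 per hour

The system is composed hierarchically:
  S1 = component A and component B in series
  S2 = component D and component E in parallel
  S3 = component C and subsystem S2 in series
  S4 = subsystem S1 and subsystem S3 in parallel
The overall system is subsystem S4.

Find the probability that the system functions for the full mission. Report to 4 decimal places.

0.9379

R(A) = exp(−0.000994 × 250) = 0.779970
R(B) = exp(−0.0000402 × 250) = 0.990000
R(C) = exp(−0.00126 × 250) = 0.729789
R(D) = exp(−0.000745 × 250) = 0.830066
R(E) = exp(−0.0000808 × 250) = 0.980003
Series (A and B): 0.779970 × 0.990000 = 0.772170
Parallel (D and E): 1 − (1 − 0.830066)(1 − 0.980003) = 0.996602
Series (C and [0.996602]): 0.729789 × 0.996602 = 0.727309
Parallel ([0.772170] and [0.727309]): 1 − (1 − 0.772170)(1 − 0.727309) = 0.9379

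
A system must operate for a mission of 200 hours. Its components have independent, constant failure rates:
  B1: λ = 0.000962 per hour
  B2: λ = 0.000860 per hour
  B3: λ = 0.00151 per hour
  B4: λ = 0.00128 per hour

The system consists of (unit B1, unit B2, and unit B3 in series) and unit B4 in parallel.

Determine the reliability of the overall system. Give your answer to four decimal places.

0.8901

R(B1) = exp(−0.000962 × 200) = 0.824977
R(B2) = exp(−0.000860 × 200) = 0.841979
R(B3) = exp(−0.00151 × 200) = 0.739338
R(B4) = exp(−0.00128 × 200) = 0.774142
Series (B1, B2, and B3): 0.824977 × 0.841979 × 0.739338 = 0.513554
Parallel ([0.513554] and B4): 1 − (1 − 0.513554)(1 − 0.774142) = 0.8901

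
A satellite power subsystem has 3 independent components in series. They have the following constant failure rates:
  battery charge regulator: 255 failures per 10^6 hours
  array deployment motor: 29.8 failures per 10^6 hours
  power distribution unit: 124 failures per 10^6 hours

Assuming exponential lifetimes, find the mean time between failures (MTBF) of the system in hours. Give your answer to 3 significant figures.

Series of exponential components: λ_sys = Σ λ_i
λ_sys = 0.000255 + 0.0000298 + 0.000124 = 4.0880e-04 /h
MTBF = 1 / λ_sys = 2450 h

2450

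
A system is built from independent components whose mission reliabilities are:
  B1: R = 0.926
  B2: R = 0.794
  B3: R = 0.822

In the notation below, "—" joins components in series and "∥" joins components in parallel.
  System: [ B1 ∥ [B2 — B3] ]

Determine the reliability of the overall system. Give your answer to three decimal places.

0.974

Series (B2 and B3): 0.79400 × 0.82200 = 0.65267
Parallel (B1 and [0.65267]): 1 − (1 − 0.92600)(1 − 0.65267) = 0.974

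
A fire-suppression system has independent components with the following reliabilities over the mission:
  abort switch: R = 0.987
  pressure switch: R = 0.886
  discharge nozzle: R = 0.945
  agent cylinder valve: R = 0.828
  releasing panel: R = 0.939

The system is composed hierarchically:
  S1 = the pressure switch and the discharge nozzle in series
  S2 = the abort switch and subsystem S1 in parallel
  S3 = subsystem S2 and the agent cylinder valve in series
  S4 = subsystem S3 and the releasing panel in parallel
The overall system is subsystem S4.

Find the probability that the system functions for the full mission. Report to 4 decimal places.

Series (pressure switch and discharge nozzle): 0.886000 × 0.945000 = 0.837270
Parallel (abort switch and [0.837270]): 1 − (1 − 0.987000)(1 − 0.837270) = 0.997885
Series ([0.997885] and agent cylinder valve): 0.997885 × 0.828000 = 0.826249
Parallel ([0.826249] and releasing panel): 1 − (1 − 0.826249)(1 − 0.939000) = 0.9894

0.9894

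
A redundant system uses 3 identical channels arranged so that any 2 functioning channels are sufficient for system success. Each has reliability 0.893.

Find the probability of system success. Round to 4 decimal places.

R = Σ_{i=2}^{3} C(3,i) p^i (1−p)^{3−i} with p = 0.893
C(3,2)·0.893^2·0.107^1 = 0.255981
C(3,3)·0.893^3·0.107^0 = 0.712122
Sum = 0.9681

0.9681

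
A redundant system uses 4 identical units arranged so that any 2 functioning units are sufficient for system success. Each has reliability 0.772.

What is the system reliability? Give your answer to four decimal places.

R = Σ_{i=2}^{4} C(4,i) p^i (1−p)^{4−i} with p = 0.772
C(4,2)·0.772^2·0.228^2 = 0.185890
C(4,3)·0.772^3·0.228^1 = 0.419611
C(4,4)·0.772^4·0.228^0 = 0.355197
Sum = 0.9607

0.9607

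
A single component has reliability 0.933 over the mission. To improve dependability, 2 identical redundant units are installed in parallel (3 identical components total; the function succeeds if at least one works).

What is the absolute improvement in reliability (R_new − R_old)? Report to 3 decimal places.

0.067

R_before = 0.933
R_after = 1 − (1 − 0.933)^3 = 1.000
ΔR = 1.000 − 0.933 = 0.067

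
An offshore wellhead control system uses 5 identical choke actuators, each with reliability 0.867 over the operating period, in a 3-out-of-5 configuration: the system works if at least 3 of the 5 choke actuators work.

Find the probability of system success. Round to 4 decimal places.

0.9809

R = Σ_{i=3}^{5} C(5,i) p^i (1−p)^{5−i} with p = 0.867
C(5,3)·0.867^3·0.133^2 = 0.115282
C(5,4)·0.867^4·0.133^1 = 0.375749
C(5,5)·0.867^5·0.133^0 = 0.489887
Sum = 0.9809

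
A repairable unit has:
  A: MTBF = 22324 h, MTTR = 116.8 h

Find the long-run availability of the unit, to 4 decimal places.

0.9948

A(A) = MTBF/(MTBF+MTTR) = 22324/(22324+116.8) = 0.9948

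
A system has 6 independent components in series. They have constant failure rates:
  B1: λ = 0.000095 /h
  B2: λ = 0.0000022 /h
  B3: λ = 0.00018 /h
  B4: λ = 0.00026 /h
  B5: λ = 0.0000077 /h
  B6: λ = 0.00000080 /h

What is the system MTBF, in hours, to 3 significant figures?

1830

Series of exponential components: λ_sys = Σ λ_i
λ_sys = 0.000095 + 0.0000022 + 0.00018 + 0.00026 + 0.0000077 + 0.00000080 = 5.4570e-04 /h
MTBF = 1 / λ_sys = 1830 h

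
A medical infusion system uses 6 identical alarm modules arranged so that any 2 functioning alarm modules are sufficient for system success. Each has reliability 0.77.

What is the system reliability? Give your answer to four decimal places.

0.9969

R = Σ_{i=2}^{6} C(6,i) p^i (1−p)^{6−i} with p = 0.77
C(6,2)·0.77^2·0.23^4 = 0.024888
C(6,3)·0.77^3·0.23^3 = 0.111093
C(6,4)·0.77^4·0.23^2 = 0.278939
C(6,5)·0.77^5·0.23^1 = 0.373536
C(6,6)·0.77^6·0.23^0 = 0.208422
Sum = 0.9969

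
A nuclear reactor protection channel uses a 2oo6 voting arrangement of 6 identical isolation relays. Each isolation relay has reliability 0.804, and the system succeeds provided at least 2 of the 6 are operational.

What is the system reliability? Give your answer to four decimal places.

R = Σ_{i=2}^{6} C(6,i) p^i (1−p)^{6−i} with p = 0.804
C(6,2)·0.804^2·0.196^4 = 0.014310
C(6,3)·0.804^3·0.196^3 = 0.078265
C(6,4)·0.804^4·0.196^2 = 0.240784
C(6,5)·0.804^5·0.196^1 = 0.395082
C(6,6)·0.804^6·0.196^0 = 0.270107
Sum = 0.9985

0.9985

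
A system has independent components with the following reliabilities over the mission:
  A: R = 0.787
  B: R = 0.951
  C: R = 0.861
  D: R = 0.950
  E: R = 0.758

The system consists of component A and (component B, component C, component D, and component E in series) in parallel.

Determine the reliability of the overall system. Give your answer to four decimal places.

Series (B, C, D, and E): 0.951000 × 0.861000 × 0.950000 × 0.758000 = 0.589626
Parallel (A and [0.589626]): 1 − (1 − 0.787000)(1 − 0.589626) = 0.9126

0.9126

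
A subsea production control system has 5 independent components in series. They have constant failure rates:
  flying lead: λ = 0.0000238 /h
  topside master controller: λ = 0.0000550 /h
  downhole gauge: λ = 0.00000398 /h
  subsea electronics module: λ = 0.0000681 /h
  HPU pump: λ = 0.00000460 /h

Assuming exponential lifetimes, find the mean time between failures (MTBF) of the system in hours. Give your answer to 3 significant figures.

6430

Series of exponential components: λ_sys = Σ λ_i
λ_sys = 0.0000238 + 0.0000550 + 0.00000398 + 0.0000681 + 0.00000460 = 1.5548e-04 /h
MTBF = 1 / λ_sys = 6430 h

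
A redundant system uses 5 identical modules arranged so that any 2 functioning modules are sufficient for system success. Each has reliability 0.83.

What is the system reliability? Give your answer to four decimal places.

R = Σ_{i=2}^{5} C(5,i) p^i (1−p)^{5−i} with p = 0.83
C(5,2)·0.83^2·0.17^3 = 0.033846
C(5,3)·0.83^3·0.17^2 = 0.165246
C(5,4)·0.83^4·0.17^1 = 0.403396
C(5,5)·0.83^5·0.17^0 = 0.393904
Sum = 0.9964

0.9964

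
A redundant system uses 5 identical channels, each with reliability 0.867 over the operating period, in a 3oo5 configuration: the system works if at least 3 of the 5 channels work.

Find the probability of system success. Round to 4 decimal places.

R = Σ_{i=3}^{5} C(5,i) p^i (1−p)^{5−i} with p = 0.867
C(5,3)·0.867^3·0.133^2 = 0.115282
C(5,4)·0.867^4·0.133^1 = 0.375749
C(5,5)·0.867^5·0.133^0 = 0.489887
Sum = 0.9809

0.9809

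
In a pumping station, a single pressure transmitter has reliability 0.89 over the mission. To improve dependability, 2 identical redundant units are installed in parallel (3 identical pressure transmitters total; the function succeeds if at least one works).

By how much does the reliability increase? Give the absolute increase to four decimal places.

R_before = 0.89
R_after = 1 − (1 − 0.89)^3 = 0.9987
ΔR = 0.9987 − 0.89 = 0.1087

0.1087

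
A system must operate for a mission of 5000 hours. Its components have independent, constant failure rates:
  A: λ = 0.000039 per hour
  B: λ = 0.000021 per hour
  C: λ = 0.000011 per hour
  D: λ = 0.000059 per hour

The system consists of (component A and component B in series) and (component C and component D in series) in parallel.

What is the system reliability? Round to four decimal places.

R(A) = exp(−0.000039 × 5000) = 0.822835
R(B) = exp(−0.000021 × 5000) = 0.900325
R(C) = exp(−0.000011 × 5000) = 0.946485
R(D) = exp(−0.000059 × 5000) = 0.744532
Series (A and B): 0.822835 × 0.900325 = 0.740819
Series (C and D): 0.946485 × 0.744532 = 0.704688
Parallel ([0.740819] and [0.704688]): 1 − (1 − 0.740819)(1 − 0.704688) = 0.9235

0.9235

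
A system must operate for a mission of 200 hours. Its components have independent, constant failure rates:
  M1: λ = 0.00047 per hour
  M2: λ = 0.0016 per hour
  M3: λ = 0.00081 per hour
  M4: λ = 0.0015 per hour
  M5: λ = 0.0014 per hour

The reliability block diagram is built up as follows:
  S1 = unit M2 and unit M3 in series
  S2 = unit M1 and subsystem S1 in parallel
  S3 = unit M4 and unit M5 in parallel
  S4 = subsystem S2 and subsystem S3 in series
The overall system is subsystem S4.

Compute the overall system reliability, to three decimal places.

R(M1) = exp(−0.00047 × 200) = 0.91028
R(M2) = exp(−0.0016 × 200) = 0.72615
R(M3) = exp(−0.00081 × 200) = 0.85044
R(M4) = exp(−0.0015 × 200) = 0.74082
R(M5) = exp(−0.0014 × 200) = 0.75578
Series (M2 and M3): 0.72615 × 0.85044 = 0.61755
Parallel (M1 and [0.61755]): 1 − (1 − 0.91028)(1 − 0.61755) = 0.96569
Parallel (M4 and M5): 1 − (1 − 0.74082)(1 − 0.75578) = 0.93670
Series ([0.96569] and [0.93670]): 0.96569 × 0.93670 = 0.905

0.905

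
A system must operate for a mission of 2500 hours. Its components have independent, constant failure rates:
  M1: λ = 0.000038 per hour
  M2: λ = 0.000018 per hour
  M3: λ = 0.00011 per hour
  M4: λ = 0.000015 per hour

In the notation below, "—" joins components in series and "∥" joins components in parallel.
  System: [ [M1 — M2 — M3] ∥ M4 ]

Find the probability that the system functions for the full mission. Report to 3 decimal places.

R(M1) = exp(−0.000038 × 2500) = 0.90937
R(M2) = exp(−0.000018 × 2500) = 0.95600
R(M3) = exp(−0.00011 × 2500) = 0.75957
R(M4) = exp(−0.000015 × 2500) = 0.96319
Series (M1, M2, and M3): 0.90937 × 0.95600 × 0.75957 = 0.66034
Parallel ([0.66034] and M4): 1 − (1 − 0.66034)(1 − 0.96319) = 0.987

0.987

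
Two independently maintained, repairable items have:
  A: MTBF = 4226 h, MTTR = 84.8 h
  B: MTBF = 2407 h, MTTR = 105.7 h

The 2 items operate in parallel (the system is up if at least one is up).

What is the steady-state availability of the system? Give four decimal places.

0.9992

A(A) = MTBF/(MTBF+MTTR) = 4226/(4226+84.8) = 0.980328
A(B) = MTBF/(MTBF+MTTR) = 2407/(2407+105.7) = 0.957934
Parallel availability: 1 − (1 − 0.980328)(1 − 0.957934) = 0.9992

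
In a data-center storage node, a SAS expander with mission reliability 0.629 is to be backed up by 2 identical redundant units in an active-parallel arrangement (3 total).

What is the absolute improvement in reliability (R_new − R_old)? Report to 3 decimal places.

0.320

R_before = 0.629
R_after = 1 − (1 − 0.629)^3 = 0.949
ΔR = 0.949 − 0.629 = 0.320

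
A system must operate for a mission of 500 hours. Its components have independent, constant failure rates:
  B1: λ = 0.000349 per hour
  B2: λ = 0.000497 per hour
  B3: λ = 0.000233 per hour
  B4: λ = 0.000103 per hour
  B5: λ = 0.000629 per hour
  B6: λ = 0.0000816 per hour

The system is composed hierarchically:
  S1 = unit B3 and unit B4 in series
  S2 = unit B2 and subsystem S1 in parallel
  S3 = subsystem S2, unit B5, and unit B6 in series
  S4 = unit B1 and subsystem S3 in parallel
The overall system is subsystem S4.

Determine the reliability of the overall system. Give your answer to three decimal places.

0.948

R(B1) = exp(−0.000349 × 500) = 0.83988
R(B2) = exp(−0.000497 × 500) = 0.77997
R(B3) = exp(−0.000233 × 500) = 0.89003
R(B4) = exp(−0.000103 × 500) = 0.94980
R(B5) = exp(−0.000629 × 500) = 0.73015
R(B6) = exp(−0.0000816 × 500) = 0.96002
Series (B3 and B4): 0.89003 × 0.94980 = 0.84535
Parallel (B2 and [0.84535]): 1 − (1 − 0.77997)(1 − 0.84535) = 0.96597
Series ([0.96597], B5, and B6): 0.96597 × 0.73015 × 0.96002 = 0.67710
Parallel (B1 and [0.67710]): 1 − (1 − 0.83988)(1 − 0.67710) = 0.948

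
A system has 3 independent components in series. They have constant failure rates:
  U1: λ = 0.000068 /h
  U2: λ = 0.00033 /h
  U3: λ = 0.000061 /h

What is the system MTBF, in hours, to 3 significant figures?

Series of exponential components: λ_sys = Σ λ_i
λ_sys = 0.000068 + 0.00033 + 0.000061 = 4.5900e-04 /h
MTBF = 1 / λ_sys = 2180 h

2180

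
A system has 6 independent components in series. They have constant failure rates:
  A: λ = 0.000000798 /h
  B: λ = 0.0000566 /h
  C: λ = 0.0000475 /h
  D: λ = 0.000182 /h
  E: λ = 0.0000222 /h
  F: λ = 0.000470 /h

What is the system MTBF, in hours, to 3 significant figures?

Series of exponential components: λ_sys = Σ λ_i
λ_sys = 0.000000798 + 0.0000566 + 0.0000475 + 0.000182 + 0.0000222 + 0.000470 = 7.7910e-04 /h
MTBF = 1 / λ_sys = 1280 h

1280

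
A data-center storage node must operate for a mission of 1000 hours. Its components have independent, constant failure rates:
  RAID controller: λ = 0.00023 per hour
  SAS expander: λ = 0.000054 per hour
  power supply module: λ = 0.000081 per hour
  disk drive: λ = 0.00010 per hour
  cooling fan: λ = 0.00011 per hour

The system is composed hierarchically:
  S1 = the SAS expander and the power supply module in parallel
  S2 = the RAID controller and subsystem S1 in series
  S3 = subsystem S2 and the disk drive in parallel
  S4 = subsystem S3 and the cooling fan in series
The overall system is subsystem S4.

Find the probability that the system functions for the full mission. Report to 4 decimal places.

R(RAID controller) = exp(−0.00023 × 1000) = 0.794534
R(SAS expander) = exp(−0.000054 × 1000) = 0.947432
R(power supply module) = exp(−0.000081 × 1000) = 0.922194
R(disk drive) = exp(−0.00010 × 1000) = 0.904837
R(cooling fan) = exp(−0.00011 × 1000) = 0.895834
Parallel (SAS expander and power supply module): 1 − (1 − 0.947432)(1 − 0.922194) = 0.995910
Series (RAID controller and [0.995910]): 0.794534 × 0.995910 = 0.791284
Parallel ([0.791284] and disk drive): 1 − (1 − 0.791284)(1 − 0.904837) = 0.980138
Series ([0.980138] and cooling fan): 0.980138 × 0.895834 = 0.8780

0.8780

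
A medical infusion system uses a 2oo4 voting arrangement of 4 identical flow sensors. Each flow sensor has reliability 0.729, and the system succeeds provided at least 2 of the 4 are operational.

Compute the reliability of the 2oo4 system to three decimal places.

R = Σ_{i=2}^{4} C(4,i) p^i (1−p)^{4−i} with p = 0.729
C(4,2)·0.729^2·0.271^2 = 0.23418
C(4,3)·0.729^3·0.271^1 = 0.41996
C(4,4)·0.729^4·0.271^0 = 0.28243
Sum = 0.937

0.937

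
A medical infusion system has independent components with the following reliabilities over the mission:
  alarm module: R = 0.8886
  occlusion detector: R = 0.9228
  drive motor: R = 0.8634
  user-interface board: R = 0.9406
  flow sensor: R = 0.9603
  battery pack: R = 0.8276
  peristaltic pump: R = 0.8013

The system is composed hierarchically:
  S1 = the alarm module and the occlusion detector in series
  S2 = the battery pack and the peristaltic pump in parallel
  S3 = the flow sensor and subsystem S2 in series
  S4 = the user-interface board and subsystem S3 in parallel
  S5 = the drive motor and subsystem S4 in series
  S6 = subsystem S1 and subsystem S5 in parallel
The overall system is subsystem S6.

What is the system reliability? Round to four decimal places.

0.9747

Series (alarm module and occlusion detector): 0.888600 × 0.922800 = 0.820000
Parallel (battery pack and peristaltic pump): 1 − (1 − 0.827600)(1 − 0.801300) = 0.965744
Series (flow sensor and [0.965744]): 0.960300 × 0.965744 = 0.927404
Parallel (user-interface board and [0.927404]): 1 − (1 − 0.940600)(1 − 0.927404) = 0.995688
Series (drive motor and [0.995688]): 0.863400 × 0.995688 = 0.859677
Parallel ([0.820000] and [0.859677]): 1 − (1 − 0.820000)(1 − 0.859677) = 0.9747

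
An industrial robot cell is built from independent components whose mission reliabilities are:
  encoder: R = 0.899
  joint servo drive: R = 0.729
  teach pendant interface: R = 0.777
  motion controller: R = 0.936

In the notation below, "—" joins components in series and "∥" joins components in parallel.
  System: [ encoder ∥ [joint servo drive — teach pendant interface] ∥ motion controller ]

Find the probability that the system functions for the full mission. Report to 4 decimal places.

Series (joint servo drive and teach pendant interface): 0.729000 × 0.777000 = 0.566433
Parallel (encoder, [0.566433], and motion controller): 1 − (1 − 0.899000)(1 − 0.566433)(1 − 0.936000) = 0.9972

0.9972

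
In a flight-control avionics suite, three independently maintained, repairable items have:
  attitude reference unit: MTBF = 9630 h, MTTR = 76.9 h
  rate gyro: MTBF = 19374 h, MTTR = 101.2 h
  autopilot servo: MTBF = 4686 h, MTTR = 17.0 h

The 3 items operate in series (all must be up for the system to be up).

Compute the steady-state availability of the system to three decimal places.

0.983

A(attitude reference unit) = MTBF/(MTBF+MTTR) = 9630/(9630+76.9) = 0.992078
A(rate gyro) = MTBF/(MTBF+MTTR) = 19374/(19374+101.2) = 0.994804
A(autopilot servo) = MTBF/(MTBF+MTTR) = 4686/(4686+17.0) = 0.996385
Series availability: 0.992078 × 0.994804 × 0.996385 = 0.983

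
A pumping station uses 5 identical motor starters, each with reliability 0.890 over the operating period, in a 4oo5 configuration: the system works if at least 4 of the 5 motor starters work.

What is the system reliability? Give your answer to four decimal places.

R = Σ_{i=4}^{5} C(5,i) p^i (1−p)^{5−i} with p = 0.890
C(5,4)·0.890^4·0.110^1 = 0.345082
C(5,5)·0.890^5·0.110^0 = 0.558406
Sum = 0.9035

0.9035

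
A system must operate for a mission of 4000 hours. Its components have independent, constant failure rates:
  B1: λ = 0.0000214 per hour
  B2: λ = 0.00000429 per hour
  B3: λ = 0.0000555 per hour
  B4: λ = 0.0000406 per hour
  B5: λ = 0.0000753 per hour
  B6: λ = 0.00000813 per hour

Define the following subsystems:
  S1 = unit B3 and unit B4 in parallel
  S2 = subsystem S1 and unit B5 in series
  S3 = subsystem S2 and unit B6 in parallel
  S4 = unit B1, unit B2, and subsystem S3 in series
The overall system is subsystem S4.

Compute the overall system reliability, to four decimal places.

0.8942

R(B1) = exp(−0.0000214 × 4000) = 0.917961
R(B2) = exp(−0.00000429 × 4000) = 0.982986
R(B3) = exp(−0.0000555 × 4000) = 0.800915
R(B4) = exp(−0.0000406 × 4000) = 0.850101
R(B5) = exp(−0.0000753 × 4000) = 0.739930
R(B6) = exp(−0.00000813 × 4000) = 0.968003
Parallel (B3 and B4): 1 − (1 − 0.800915)(1 − 0.850101) = 0.970157
Series ([0.970157] and B5): 0.970157 × 0.739930 = 0.717848
Parallel ([0.717848] and B6): 1 − (1 − 0.717848)(1 − 0.968003) = 0.990972
Series (B1, B2, and [0.990972]): 0.917961 × 0.982986 × 0.990972 = 0.8942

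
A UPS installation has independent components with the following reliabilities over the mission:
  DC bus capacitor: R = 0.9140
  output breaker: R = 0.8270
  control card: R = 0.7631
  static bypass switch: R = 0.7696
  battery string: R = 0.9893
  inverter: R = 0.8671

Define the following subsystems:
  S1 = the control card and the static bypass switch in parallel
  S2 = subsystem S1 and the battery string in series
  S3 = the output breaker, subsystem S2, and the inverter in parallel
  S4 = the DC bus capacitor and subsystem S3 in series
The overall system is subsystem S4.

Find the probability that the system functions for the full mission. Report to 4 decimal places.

0.9126

Parallel (control card and static bypass switch): 1 − (1 − 0.763100)(1 − 0.769600) = 0.945418
Series ([0.945418] and battery string): 0.945418 × 0.989300 = 0.935302
Parallel (output breaker, [0.935302], and inverter): 1 − (1 − 0.827000)(1 − 0.935302)(1 − 0.867100) = 0.998512
Series (DC bus capacitor and [0.998512]): 0.914000 × 0.998512 = 0.9126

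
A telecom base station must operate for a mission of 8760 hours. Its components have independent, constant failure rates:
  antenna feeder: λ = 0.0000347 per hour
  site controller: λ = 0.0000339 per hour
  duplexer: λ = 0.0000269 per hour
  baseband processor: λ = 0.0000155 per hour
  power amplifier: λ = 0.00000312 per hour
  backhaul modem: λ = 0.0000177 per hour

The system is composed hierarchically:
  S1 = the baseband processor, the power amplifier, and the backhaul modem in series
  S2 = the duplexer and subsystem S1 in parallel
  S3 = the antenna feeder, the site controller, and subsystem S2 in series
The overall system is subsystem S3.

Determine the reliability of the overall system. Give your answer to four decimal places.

0.5169

R(antenna feeder) = exp(−0.0000347 × 8760) = 0.737882
R(site controller) = exp(−0.0000339 × 8760) = 0.743071
R(duplexer) = exp(−0.0000269 × 8760) = 0.790062
R(baseband processor) = exp(−0.0000155 × 8760) = 0.873035
R(power amplifier) = exp(−0.00000312 × 8760) = 0.973039
R(backhaul modem) = exp(−0.0000177 × 8760) = 0.856371
Series (baseband processor, power amplifier, and backhaul modem): 0.873035 × 0.973039 × 0.856371 = 0.727485
Parallel (duplexer and [0.727485]): 1 − (1 − 0.790062)(1 − 0.727485) = 0.942789
Series (antenna feeder, site controller, and [0.942789]): 0.737882 × 0.743071 × 0.942789 = 0.5169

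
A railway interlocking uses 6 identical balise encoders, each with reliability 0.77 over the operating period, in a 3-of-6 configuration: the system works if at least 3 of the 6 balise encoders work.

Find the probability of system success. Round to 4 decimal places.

0.9720

R = Σ_{i=3}^{6} C(6,i) p^i (1−p)^{6−i} with p = 0.77
C(6,3)·0.77^3·0.23^3 = 0.111093
C(6,4)·0.77^4·0.23^2 = 0.278939
C(6,5)·0.77^5·0.23^1 = 0.373536
C(6,6)·0.77^6·0.23^0 = 0.208422
Sum = 0.9720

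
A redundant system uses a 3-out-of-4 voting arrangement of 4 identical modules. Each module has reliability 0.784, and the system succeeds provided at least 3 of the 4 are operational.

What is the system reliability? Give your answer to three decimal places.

R = Σ_{i=3}^{4} C(4,i) p^i (1−p)^{4−i} with p = 0.784
C(4,3)·0.784^3·0.216^1 = 0.41635
C(4,4)·0.784^4·0.216^0 = 0.37780
Sum = 0.794

0.794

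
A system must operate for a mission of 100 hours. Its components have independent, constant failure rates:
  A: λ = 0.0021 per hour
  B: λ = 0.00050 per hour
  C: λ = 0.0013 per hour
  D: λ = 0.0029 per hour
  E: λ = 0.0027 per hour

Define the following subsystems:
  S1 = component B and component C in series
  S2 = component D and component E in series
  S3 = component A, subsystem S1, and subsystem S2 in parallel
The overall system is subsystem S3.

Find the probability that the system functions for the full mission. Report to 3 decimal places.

0.987

R(A) = exp(−0.0021 × 100) = 0.81058
R(B) = exp(−0.00050 × 100) = 0.95123
R(C) = exp(−0.0013 × 100) = 0.87810
R(D) = exp(−0.0029 × 100) = 0.74826
R(E) = exp(−0.0027 × 100) = 0.76338
Series (B and C): 0.95123 × 0.87810 = 0.83528
Series (D and E): 0.74826 × 0.76338 = 0.57121
Parallel (A, [0.83528], and [0.57121]): 1 − (1 − 0.81058)(1 − 0.83528)(1 − 0.57121) = 0.987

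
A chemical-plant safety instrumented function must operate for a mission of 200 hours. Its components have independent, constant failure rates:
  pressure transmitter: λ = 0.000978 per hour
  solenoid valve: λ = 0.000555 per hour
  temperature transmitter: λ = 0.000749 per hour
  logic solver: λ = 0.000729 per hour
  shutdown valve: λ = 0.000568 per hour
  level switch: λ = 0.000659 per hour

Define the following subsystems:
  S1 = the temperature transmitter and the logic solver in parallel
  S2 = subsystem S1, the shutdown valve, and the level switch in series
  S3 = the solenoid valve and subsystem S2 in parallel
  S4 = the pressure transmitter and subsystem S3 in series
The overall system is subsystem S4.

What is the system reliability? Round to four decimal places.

0.8023

R(pressure transmitter) = exp(−0.000978 × 200) = 0.822341
R(solenoid valve) = exp(−0.000555 × 200) = 0.894939
R(temperature transmitter) = exp(−0.000749 × 200) = 0.860880
R(logic solver) = exp(−0.000729 × 200) = 0.864331
R(shutdown valve) = exp(−0.000568 × 200) = 0.892615
R(level switch) = exp(−0.000659 × 200) = 0.876516
Parallel (temperature transmitter and logic solver): 1 − (1 − 0.860880)(1 − 0.864331) = 0.981126
Series ([0.981126], shutdown valve, and level switch): 0.981126 × 0.892615 × 0.876516 = 0.767624
Parallel (solenoid valve and [0.767624]): 1 − (1 − 0.894939)(1 − 0.767624) = 0.975586
Series (pressure transmitter and [0.975586]): 0.822341 × 0.975586 = 0.8023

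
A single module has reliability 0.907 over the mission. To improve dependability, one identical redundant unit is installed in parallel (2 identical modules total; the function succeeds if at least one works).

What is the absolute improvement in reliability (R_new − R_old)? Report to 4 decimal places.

0.0844

R_before = 0.907
R_after = 1 − (1 − 0.907)^2 = 0.9914
ΔR = 0.9914 − 0.907 = 0.0844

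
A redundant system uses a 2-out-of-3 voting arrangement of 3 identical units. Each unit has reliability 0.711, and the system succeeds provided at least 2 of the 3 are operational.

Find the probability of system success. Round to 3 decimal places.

0.798

R = Σ_{i=2}^{3} C(3,i) p^i (1−p)^{3−i} with p = 0.711
C(3,2)·0.711^2·0.289^1 = 0.43829
C(3,3)·0.711^3·0.289^0 = 0.35943
Sum = 0.798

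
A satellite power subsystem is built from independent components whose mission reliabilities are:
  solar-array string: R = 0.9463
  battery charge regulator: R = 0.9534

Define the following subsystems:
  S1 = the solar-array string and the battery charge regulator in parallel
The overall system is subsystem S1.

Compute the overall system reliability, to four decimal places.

Parallel (solar-array string and battery charge regulator): 1 − (1 − 0.946300)(1 − 0.953400) = 0.9975

0.9975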